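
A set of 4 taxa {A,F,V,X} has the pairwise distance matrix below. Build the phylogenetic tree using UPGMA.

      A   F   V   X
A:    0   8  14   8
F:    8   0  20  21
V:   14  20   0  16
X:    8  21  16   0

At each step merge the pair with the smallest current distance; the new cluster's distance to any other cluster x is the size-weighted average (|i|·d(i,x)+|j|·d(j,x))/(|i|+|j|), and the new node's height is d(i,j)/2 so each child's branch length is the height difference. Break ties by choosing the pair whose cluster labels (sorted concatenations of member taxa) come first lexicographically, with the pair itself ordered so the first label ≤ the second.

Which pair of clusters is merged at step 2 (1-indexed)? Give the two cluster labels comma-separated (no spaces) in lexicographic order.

AF,X

iteration 1: select A,F (d=8); attach at lengths (4, 4); label the merged cluster AF
  updated: d(AF,V)=17, d(AF,X)=29/2
iteration 2: select AF,X (d=29/2); attach at lengths (13/4, 29/4); label the merged cluster AFX
  updated: d(AFX,V)=50/3
iteration 3: select AFX,V (d=50/3); attach at lengths (13/12, 25/3); label the merged cluster AFVX
final tree: (((A:4,F:4):13/4,X:29/4):13/12,V:25/3)
total length: 335/12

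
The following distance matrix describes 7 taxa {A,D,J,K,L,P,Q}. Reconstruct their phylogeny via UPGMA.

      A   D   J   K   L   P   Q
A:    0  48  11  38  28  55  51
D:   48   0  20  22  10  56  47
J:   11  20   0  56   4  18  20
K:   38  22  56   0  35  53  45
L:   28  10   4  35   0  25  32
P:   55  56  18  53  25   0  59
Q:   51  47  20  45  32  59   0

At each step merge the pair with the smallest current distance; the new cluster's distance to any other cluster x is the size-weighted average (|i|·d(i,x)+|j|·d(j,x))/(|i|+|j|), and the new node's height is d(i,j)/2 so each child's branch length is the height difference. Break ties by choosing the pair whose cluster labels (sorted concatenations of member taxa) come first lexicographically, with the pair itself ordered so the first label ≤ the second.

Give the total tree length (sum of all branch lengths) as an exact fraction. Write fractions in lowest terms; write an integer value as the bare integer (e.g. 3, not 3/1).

6401/60

step 1: merge (J,L) at d=4; branch lengths J→2, L→2; new cluster JL
  updated: d(A,JL)=39/2, d(D,JL)=15, d(JL,K)=91/2, d(JL,P)=43/2, d(JL,Q)=26
step 2: merge (D,JL) at d=15; branch lengths D→15/2, JL→11/2; new cluster DJL
  updated: d(A,DJL)=29, d(DJL,K)=113/3, d(DJL,P)=33, d(DJL,Q)=33
step 3: merge (A,DJL) at d=29; branch lengths A→29/2, DJL→7; new cluster ADJL
  updated: d(ADJL,K)=151/4, d(ADJL,P)=77/2, d(ADJL,Q)=75/2
step 4: merge (ADJL,Q) at d=75/2; branch lengths ADJL→17/4, Q→75/4; new cluster ADJLQ
  updated: d(ADJLQ,K)=196/5, d(ADJLQ,P)=213/5
step 5: merge (ADJLQ,K) at d=196/5; branch lengths ADJLQ→17/20, K→98/5; new cluster ADJKLQ
  updated: d(ADJKLQ,P)=133/3
step 6: merge (ADJKLQ,P) at d=133/3; branch lengths ADJKLQ→77/30, P→133/6; new cluster ADJKLPQ
final tree: ((((A:29/2,(D:15/2,(J:2,L:2):11/2):7):17/4,Q:75/4):17/20,K:98/5):77/30,P:133/6)
total length: 6401/60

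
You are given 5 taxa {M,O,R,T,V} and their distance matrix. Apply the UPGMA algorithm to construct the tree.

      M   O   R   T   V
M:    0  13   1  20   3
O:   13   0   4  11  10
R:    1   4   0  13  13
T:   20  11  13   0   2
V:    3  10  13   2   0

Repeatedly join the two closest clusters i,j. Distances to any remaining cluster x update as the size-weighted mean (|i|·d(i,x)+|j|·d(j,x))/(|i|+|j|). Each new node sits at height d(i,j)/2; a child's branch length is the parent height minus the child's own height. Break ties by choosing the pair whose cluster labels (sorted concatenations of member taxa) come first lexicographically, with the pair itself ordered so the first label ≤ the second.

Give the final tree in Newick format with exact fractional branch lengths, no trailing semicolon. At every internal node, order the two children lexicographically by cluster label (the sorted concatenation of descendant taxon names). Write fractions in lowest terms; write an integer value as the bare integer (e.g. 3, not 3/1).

(((M:1/2,R:1/2):15/4,O:17/4):19/12,(T:1,V:1):29/6)

iteration 1: select M,R (d=1); attach at lengths (1/2, 1/2); label the merged cluster MR
  updated: d(MR,O)=17/2, d(MR,T)=33/2, d(MR,V)=8
iteration 2: select T,V (d=2); attach at lengths (1, 1); label the merged cluster TV
  updated: d(MR,TV)=49/4, d(O,TV)=21/2
iteration 3: select MR,O (d=17/2); attach at lengths (15/4, 17/4); label the merged cluster MOR
  updated: d(MOR,TV)=35/3
iteration 4: select MOR,TV (d=35/3); attach at lengths (19/12, 29/6); label the merged cluster MORTV
final tree: (((M:1/2,R:1/2):15/4,O:17/4):19/12,(T:1,V:1):29/6)
total length: 209/12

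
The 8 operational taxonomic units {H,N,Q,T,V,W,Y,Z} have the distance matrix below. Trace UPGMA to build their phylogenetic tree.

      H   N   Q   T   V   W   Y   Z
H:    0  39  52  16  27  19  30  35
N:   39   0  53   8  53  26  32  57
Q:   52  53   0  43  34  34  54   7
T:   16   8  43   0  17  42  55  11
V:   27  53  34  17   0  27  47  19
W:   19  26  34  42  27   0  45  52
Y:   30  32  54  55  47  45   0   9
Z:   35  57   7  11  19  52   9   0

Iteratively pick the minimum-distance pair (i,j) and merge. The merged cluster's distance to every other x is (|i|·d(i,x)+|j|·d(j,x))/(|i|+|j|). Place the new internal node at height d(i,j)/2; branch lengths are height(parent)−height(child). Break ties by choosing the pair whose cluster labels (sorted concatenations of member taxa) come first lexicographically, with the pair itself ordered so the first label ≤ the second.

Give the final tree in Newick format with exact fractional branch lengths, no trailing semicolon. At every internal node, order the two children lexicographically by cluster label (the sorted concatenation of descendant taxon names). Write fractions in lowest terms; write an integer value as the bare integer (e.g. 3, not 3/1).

(((H:19/2,W:19/2):47/8,(N:4,T:4):91/8):131/32,(((Q:7/2,Z:7/2):39/4,V:53/4):61/12,Y:55/3):109/96)

iteration 1: select Q,Z (d=7); attach at lengths (7/2, 7/2); label the merged cluster QZ
  updated: d(H,QZ)=87/2, d(N,QZ)=55, d(QZ,T)=27, d(QZ,V)=53/2, d(QZ,W)=43, d(QZ,Y)=63/2
iteration 2: select N,T (d=8); attach at lengths (4, 4); label the merged cluster NT
  updated: d(H,NT)=55/2, d(NT,QZ)=41, d(NT,V)=35, d(NT,W)=34, d(NT,Y)=87/2
iteration 3: select H,W (d=19); attach at lengths (19/2, 19/2); label the merged cluster HW
  updated: d(HW,NT)=123/4, d(HW,QZ)=173/4, d(HW,V)=27, d(HW,Y)=75/2
iteration 4: select QZ,V (d=53/2); attach at lengths (39/4, 53/4); label the merged cluster QVZ
  updated: d(HW,QVZ)=227/6, d(NT,QVZ)=39, d(QVZ,Y)=110/3
iteration 5: select HW,NT (d=123/4); attach at lengths (47/8, 91/8); label the merged cluster HNTW
  updated: d(HNTW,QVZ)=461/12, d(HNTW,Y)=81/2
iteration 6: select QVZ,Y (d=110/3); attach at lengths (61/12, 55/3); label the merged cluster QVYZ
  updated: d(HNTW,QVYZ)=623/16
iteration 7: select HNTW,QVYZ (d=623/16); attach at lengths (131/32, 109/96); label the merged cluster HNQTVWYZ
final tree: (((H:19/2,W:19/2):47/8,(N:4,T:4):91/8):131/32,(((Q:7/2,Z:7/2):39/4,V:53/4):61/12,Y:55/3):109/96)
total length: 4939/48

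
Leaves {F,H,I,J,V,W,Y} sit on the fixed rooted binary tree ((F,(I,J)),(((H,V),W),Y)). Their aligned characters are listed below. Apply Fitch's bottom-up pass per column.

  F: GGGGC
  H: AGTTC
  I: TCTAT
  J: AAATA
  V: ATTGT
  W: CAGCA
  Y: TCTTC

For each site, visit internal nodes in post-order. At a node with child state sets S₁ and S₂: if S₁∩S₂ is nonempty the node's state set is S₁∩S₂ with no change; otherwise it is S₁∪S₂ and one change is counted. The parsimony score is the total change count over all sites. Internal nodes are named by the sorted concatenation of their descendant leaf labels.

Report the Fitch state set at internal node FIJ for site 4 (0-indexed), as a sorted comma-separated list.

site 0, node IJ: I={T} ∪ J={A} → {A,T} (+1)
site 0, node FIJ: F={G} ∪ IJ={A,T} → {A,G,T} (+1)
site 0, node HV: H={A} ∩ V={A} → {A} (+0)
site 0, node HVW: HV={A} ∪ W={C} → {A,C} (+1)
site 0, node HVWY: HVW={A,C} ∪ Y={T} → {A,C,T} (+1)
site 0, node FHIJVWY: FIJ={A,G,T} ∩ HVWY={A,C,T} → {A,T} (+0)
site 1, node IJ: I={C} ∪ J={A} → {A,C} (+1)
site 1, node FIJ: F={G} ∪ IJ={A,C} → {A,C,G} (+1)
site 1, node HV: H={G} ∪ V={T} → {G,T} (+1)
site 1, node HVW: HV={G,T} ∪ W={A} → {A,G,T} (+1)
site 1, node HVWY: HVW={A,G,T} ∪ Y={C} → {A,C,G,T} (+1)
site 1, node FHIJVWY: FIJ={A,C,G} ∩ HVWY={A,C,G,T} → {A,C,G} (+0)
site 2, node IJ: I={T} ∪ J={A} → {A,T} (+1)
site 2, node FIJ: F={G} ∪ IJ={A,T} → {A,G,T} (+1)
site 2, node HV: H={T} ∩ V={T} → {T} (+0)
site 2, node HVW: HV={T} ∪ W={G} → {G,T} (+1)
site 2, node HVWY: HVW={G,T} ∩ Y={T} → {T} (+0)
site 2, node FHIJVWY: FIJ={A,G,T} ∩ HVWY={T} → {T} (+0)
site 3, node IJ: I={A} ∪ J={T} → {A,T} (+1)
site 3, node FIJ: F={G} ∪ IJ={A,T} → {A,G,T} (+1)
site 3, node HV: H={T} ∪ V={G} → {G,T} (+1)
site 3, node HVW: HV={G,T} ∪ W={C} → {C,G,T} (+1)
site 3, node HVWY: HVW={C,G,T} ∩ Y={T} → {T} (+0)
site 3, node FHIJVWY: FIJ={A,G,T} ∩ HVWY={T} → {T} (+0)
site 4, node IJ: I={T} ∪ J={A} → {A,T} (+1)
site 4, node FIJ: F={C} ∪ IJ={A,T} → {A,C,T} (+1)
site 4, node HV: H={C} ∪ V={T} → {C,T} (+1)
site 4, node HVW: HV={C,T} ∪ W={A} → {A,C,T} (+1)
site 4, node HVWY: HVW={A,C,T} ∩ Y={C} → {C} (+0)
site 4, node FHIJVWY: FIJ={A,C,T} ∩ HVWY={C} → {C} (+0)
per-site changes: [4, 5, 3, 4, 4]; total = 20

A,C,T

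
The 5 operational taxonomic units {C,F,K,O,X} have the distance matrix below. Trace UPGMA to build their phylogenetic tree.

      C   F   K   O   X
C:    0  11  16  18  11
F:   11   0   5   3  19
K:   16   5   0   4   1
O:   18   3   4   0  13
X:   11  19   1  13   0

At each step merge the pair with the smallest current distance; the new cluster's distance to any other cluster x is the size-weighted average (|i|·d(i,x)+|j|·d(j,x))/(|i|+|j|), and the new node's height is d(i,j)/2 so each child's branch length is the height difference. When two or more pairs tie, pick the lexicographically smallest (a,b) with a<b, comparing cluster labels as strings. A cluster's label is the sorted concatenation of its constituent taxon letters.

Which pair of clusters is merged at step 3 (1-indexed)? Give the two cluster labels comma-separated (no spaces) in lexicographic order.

iteration 1: select K,X (d=1); attach at lengths (1/2, 1/2); label the merged cluster KX
  updated: d(C,KX)=27/2, d(F,KX)=12, d(KX,O)=17/2
iteration 2: select F,O (d=3); attach at lengths (3/2, 3/2); label the merged cluster FO
  updated: d(C,FO)=29/2, d(FO,KX)=41/4
iteration 3: select FO,KX (d=41/4); attach at lengths (29/8, 37/8); label the merged cluster FKOX
  updated: d(C,FKOX)=14
iteration 4: select C,FKOX (d=14); attach at lengths (7, 15/8); label the merged cluster CFKOX
final tree: (C:7,((F:3/2,O:3/2):29/8,(K:1/2,X:1/2):37/8):15/8)
total length: 169/8

FO,KX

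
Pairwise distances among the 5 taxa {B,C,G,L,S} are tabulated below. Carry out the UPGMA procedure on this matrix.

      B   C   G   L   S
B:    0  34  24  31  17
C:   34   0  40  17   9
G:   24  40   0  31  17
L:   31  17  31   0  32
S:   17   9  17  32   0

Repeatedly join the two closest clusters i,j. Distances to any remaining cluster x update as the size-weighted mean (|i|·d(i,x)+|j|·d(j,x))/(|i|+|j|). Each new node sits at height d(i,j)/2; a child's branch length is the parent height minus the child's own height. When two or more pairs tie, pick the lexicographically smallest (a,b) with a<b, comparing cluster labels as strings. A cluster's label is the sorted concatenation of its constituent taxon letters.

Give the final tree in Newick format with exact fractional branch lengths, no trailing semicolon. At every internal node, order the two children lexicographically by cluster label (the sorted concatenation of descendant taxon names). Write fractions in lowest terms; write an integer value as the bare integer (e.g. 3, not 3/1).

((B:12,G:12):13/6,((C:9/2,S:9/2):31/4,L:49/4):23/12)

iteration 1: select C,S (d=9); attach at lengths (9/2, 9/2); label the merged cluster CS
  updated: d(B,CS)=51/2, d(CS,G)=57/2, d(CS,L)=49/2
iteration 2: select B,G (d=24); attach at lengths (12, 12); label the merged cluster BG
  updated: d(BG,CS)=27, d(BG,L)=31
iteration 3: select CS,L (d=49/2); attach at lengths (31/4, 49/4); label the merged cluster CLS
  updated: d(BG,CLS)=85/3
iteration 4: select BG,CLS (d=85/3); attach at lengths (13/6, 23/12); label the merged cluster BCGLS
final tree: ((B:12,G:12):13/6,((C:9/2,S:9/2):31/4,L:49/4):23/12)
total length: 685/12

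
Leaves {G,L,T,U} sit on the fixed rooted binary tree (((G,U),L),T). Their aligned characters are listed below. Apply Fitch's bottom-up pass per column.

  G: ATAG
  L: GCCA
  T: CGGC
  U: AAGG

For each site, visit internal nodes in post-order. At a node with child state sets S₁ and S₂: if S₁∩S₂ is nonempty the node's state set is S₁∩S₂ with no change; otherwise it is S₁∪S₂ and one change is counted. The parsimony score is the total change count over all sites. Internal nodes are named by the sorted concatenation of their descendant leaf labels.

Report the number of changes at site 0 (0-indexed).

GU@0: {A} ∩ {A} = {A} (intersection, +0)
GLU@0: {A} ∪ {G} = {A,G} (union, +1)
GLTU@0: {A,G} ∪ {C} = {A,C,G} (union, +1)
GU@1: {T} ∪ {A} = {A,T} (union, +1)
GLU@1: {A,T} ∪ {C} = {A,C,T} (union, +1)
GLTU@1: {A,C,T} ∪ {G} = {A,C,G,T} (union, +1)
GU@2: {A} ∪ {G} = {A,G} (union, +1)
GLU@2: {A,G} ∪ {C} = {A,C,G} (union, +1)
GLTU@2: {A,C,G} ∩ {G} = {G} (intersection, +0)
GU@3: {G} ∩ {G} = {G} (intersection, +0)
GLU@3: {G} ∪ {A} = {A,G} (union, +1)
GLTU@3: {A,G} ∪ {C} = {A,C,G} (union, +1)
per-site changes: [2, 3, 2, 2]; total = 9

2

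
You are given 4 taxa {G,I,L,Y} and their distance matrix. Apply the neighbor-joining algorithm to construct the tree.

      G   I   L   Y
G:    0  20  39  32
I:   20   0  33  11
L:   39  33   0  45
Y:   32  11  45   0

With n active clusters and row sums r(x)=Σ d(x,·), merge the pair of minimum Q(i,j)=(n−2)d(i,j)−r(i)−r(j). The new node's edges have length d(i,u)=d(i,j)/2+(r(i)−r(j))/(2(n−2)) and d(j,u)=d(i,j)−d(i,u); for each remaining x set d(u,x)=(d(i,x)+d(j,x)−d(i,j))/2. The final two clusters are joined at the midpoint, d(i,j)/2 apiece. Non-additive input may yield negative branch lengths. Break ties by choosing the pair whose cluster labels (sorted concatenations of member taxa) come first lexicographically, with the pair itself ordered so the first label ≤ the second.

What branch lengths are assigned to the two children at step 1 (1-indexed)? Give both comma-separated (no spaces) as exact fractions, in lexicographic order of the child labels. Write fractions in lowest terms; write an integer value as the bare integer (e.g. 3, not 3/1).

iteration 1: select G,L (d=39, Q=-130); attach at lengths (13, 26); label the merged cluster GL
  updated: d(GL,I)=7, d(GL,Y)=19
iteration 2: select GL,I (d=7, Q=-37); attach at lengths (15/2, -1/2); label the merged cluster GIL
  updated: d(GIL,Y)=23/2
iteration 3: select GIL,Y (d=23/2); attach at lengths (23/4, 23/4); label the merged cluster GILY
final tree: (((G:13,L:26):15/2,I:-1/2):23/4,Y:23/4)
total length: 115/2

13,26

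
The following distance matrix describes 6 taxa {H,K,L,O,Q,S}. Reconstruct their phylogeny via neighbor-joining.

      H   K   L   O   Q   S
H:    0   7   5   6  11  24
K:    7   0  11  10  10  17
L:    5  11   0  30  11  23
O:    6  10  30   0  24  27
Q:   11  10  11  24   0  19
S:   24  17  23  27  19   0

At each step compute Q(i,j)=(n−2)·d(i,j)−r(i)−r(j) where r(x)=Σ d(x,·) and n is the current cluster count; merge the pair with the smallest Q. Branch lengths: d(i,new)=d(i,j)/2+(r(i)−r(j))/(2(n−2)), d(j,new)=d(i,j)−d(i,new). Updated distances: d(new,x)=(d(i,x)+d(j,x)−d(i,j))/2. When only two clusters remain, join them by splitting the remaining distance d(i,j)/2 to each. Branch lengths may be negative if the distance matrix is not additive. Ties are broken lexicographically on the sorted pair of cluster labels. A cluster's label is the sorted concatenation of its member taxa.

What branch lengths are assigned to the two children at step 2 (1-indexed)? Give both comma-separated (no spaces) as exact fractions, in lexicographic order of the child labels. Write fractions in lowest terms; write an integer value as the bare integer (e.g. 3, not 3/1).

step 1: merge (H,O) at d=6, Q=-126; branch lengths H→-5/2, O→17/2; new cluster HO
  updated: d(HO,K)=11/2, d(HO,L)=29/2, d(HO,Q)=29/2, d(HO,S)=45/2
step 2: merge (HO,K) at d=11/2, Q=-84; branch lengths HO→5, K→1/2; new cluster HKO
  updated: d(HKO,L)=10, d(HKO,Q)=19/2, d(HKO,S)=17
step 3: merge (HKO,S) at d=17, Q=-123/2; branch lengths HKO→23/8, S→113/8; new cluster HKOS
  updated: d(HKOS,L)=8, d(HKOS,Q)=23/4
step 4: merge (HKOS,L) at d=8, Q=-99/4; branch lengths HKOS→11/8, L→53/8; new cluster HKLOS
  updated: d(HKLOS,Q)=35/8
step 5: merge (HKLOS,Q) at d=35/8; branch lengths HKLOS→35/16, Q→35/16; new cluster HKLOQS
final tree: (((((H:-5/2,O:17/2):5,K:1/2):23/8,S:113/8):11/8,L:53/8):35/16,Q:35/16)
total length: 327/8

5,1/2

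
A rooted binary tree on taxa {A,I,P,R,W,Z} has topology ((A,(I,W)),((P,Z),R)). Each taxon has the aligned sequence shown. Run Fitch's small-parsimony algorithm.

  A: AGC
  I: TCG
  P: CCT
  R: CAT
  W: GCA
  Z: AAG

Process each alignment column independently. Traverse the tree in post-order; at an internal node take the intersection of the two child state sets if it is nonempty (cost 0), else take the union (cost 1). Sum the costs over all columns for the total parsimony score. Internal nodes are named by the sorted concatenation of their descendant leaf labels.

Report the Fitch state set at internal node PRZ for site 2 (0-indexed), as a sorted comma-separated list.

T

site 0, node IW: I={T} ∪ W={G} → {G,T} (+1)
site 0, node AIW: A={A} ∪ IW={G,T} → {A,G,T} (+1)
site 0, node PZ: P={C} ∪ Z={A} → {A,C} (+1)
site 0, node PRZ: PZ={A,C} ∩ R={C} → {C} (+0)
site 0, node AIPRWZ: AIW={A,G,T} ∪ PRZ={C} → {A,C,G,T} (+1)
site 1, node IW: I={C} ∩ W={C} → {C} (+0)
site 1, node AIW: A={G} ∪ IW={C} → {C,G} (+1)
site 1, node PZ: P={C} ∪ Z={A} → {A,C} (+1)
site 1, node PRZ: PZ={A,C} ∩ R={A} → {A} (+0)
site 1, node AIPRWZ: AIW={C,G} ∪ PRZ={A} → {A,C,G} (+1)
site 2, node IW: I={G} ∪ W={A} → {A,G} (+1)
site 2, node AIW: A={C} ∪ IW={A,G} → {A,C,G} (+1)
site 2, node PZ: P={T} ∪ Z={G} → {G,T} (+1)
site 2, node PRZ: PZ={G,T} ∩ R={T} → {T} (+0)
site 2, node AIPRWZ: AIW={A,C,G} ∪ PRZ={T} → {A,C,G,T} (+1)
per-site changes: [4, 3, 4]; total = 11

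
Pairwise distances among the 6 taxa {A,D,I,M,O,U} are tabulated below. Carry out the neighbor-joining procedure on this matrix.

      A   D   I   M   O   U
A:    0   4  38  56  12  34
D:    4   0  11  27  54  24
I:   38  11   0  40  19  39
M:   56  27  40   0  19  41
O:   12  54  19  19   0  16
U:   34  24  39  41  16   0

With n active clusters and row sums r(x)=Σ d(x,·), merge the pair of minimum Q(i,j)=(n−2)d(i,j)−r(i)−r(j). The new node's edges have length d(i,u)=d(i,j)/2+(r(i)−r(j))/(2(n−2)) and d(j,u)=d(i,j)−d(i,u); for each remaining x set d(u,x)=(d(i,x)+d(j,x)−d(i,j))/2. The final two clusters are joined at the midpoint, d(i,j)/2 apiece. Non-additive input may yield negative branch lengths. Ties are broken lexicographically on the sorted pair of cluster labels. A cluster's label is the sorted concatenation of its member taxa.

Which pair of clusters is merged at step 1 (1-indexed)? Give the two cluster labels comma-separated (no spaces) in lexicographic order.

A,D

iteration 1: select A,D (d=4, Q=-248); attach at lengths (5, -1); label the merged cluster AD
  updated: d(AD,I)=45/2, d(AD,M)=79/2, d(AD,O)=31, d(AD,U)=27
iteration 2: select AD,I (d=45/2, Q=-173); attach at lengths (67/6, 34/3); label the merged cluster ADI
  updated: d(ADI,M)=57/2, d(ADI,O)=55/4, d(ADI,U)=87/4
iteration 3: select ADI,U (d=87/4, Q=-397/4); attach at lengths (115/16, 233/16); label the merged cluster ADIU
  updated: d(ADIU,M)=191/8, d(ADIU,O)=4
iteration 4: select ADIU,M (d=191/8, Q=-375/8); attach at lengths (71/16, 311/16); label the merged cluster ADIMU
  updated: d(ADIMU,O)=-7/16
iteration 5: select ADIMU,O (d=-7/16); attach at lengths (-7/32, -7/32); label the merged cluster ADIMOU
final tree: (((((A:5,D:-1):67/6,I:34/3):115/16,U:233/16):71/16,M:311/16):-7/32,O:-7/32)
total length: 1147/16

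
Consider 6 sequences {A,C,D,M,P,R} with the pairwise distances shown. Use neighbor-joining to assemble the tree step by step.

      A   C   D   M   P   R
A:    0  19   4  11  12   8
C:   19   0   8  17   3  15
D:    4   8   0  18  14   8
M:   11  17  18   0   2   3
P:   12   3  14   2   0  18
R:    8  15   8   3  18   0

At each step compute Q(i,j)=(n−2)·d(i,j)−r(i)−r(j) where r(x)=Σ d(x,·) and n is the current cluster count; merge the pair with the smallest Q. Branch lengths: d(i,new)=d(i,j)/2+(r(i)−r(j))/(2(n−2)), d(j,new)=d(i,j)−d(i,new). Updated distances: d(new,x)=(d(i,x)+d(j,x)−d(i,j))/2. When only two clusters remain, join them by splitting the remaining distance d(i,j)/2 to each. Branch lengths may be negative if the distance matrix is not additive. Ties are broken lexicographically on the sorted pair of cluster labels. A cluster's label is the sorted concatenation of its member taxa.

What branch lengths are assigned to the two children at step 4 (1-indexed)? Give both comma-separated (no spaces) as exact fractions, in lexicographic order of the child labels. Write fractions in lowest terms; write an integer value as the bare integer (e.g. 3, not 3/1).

iteration 1: select C,P (d=3, Q=-99); attach at lengths (25/8, -1/8); label the merged cluster CP
  updated: d(A,CP)=14, d(CP,D)=19/2, d(CP,M)=8, d(CP,R)=15
iteration 2: select M,R (d=3, Q=-65); attach at lengths (5/2, 1/2); label the merged cluster MR
  updated: d(A,MR)=8, d(CP,MR)=10, d(D,MR)=23/2
iteration 3: select A,D (d=4, Q=-43); attach at lengths (9/4, 7/4); label the merged cluster AD
  updated: d(AD,CP)=39/4, d(AD,MR)=31/4
iteration 4: select AD,CP (d=39/4, Q=-55/2); attach at lengths (15/4, 6); label the merged cluster ACDP
  updated: d(ACDP,MR)=4
iteration 5: select ACDP,MR (d=4); attach at lengths (2, 2); label the merged cluster ACDMPR
final tree: (((A:9/4,D:7/4):15/4,(C:25/8,P:-1/8):6):2,(M:5/2,R:1/2):2)
total length: 95/4

15/4,6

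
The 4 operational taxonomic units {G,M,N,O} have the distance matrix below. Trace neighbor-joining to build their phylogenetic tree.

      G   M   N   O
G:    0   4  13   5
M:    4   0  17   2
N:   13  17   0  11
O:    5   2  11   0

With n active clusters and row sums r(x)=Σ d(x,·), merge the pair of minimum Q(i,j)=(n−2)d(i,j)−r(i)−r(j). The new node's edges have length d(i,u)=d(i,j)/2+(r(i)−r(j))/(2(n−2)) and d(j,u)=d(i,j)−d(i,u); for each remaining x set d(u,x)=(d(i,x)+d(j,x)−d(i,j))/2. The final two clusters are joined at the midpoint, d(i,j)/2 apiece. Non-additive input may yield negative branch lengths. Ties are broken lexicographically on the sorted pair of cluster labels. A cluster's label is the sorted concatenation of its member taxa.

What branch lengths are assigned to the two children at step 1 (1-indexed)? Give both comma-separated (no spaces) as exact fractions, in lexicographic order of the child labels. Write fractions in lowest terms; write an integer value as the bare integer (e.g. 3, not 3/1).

7/4,9/4

step 1: merge (G,M) at d=4, Q=-37; branch lengths G→7/4, M→9/4; new cluster GM
  updated: d(GM,N)=13, d(GM,O)=3/2
step 2: merge (GM,N) at d=13, Q=-51/2; branch lengths GM→7/4, N→45/4; new cluster GMN
  updated: d(GMN,O)=-1/4
step 3: merge (GMN,O) at d=-1/4; branch lengths GMN→-1/8, O→-1/8; new cluster GMNO
final tree: (((G:7/4,M:9/4):7/4,N:45/4):-1/8,O:-1/8)
total length: 67/4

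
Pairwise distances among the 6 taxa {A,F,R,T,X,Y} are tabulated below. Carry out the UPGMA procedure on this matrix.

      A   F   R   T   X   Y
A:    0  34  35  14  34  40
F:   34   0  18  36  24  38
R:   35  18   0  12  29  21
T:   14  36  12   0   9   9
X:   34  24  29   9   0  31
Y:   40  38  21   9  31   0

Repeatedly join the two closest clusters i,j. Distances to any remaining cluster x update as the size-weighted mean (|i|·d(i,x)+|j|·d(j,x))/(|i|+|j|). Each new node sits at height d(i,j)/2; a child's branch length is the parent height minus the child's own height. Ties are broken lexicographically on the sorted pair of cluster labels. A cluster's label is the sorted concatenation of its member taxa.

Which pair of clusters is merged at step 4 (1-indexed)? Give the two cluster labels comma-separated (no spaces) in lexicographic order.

1. join T+X (d=9) ⇒ TX; edges |T|=9/2, |X|=9/2
  updated: d(A,TX)=24, d(F,TX)=30, d(R,TX)=41/2, d(TX,Y)=20
2. join F+R (d=18) ⇒ FR; edges |F|=9, |R|=9
  updated: d(A,FR)=69/2, d(FR,TX)=101/4, d(FR,Y)=59/2
3. join TX+Y (d=20) ⇒ TXY; edges |TX|=11/2, |Y|=10
  updated: d(A,TXY)=88/3, d(FR,TXY)=80/3
4. join FR+TXY (d=80/3) ⇒ FRTXY; edges |FR|=13/3, |TXY|=10/3
  updated: d(A,FRTXY)=157/5
5. join A+FRTXY (d=157/5) ⇒ AFRTXY; edges |A|=157/10, |FRTXY|=71/30
final tree: (A:157/10,((F:9,R:9):13/3,((T:9/2,X:9/2):11/2,Y:10):10/3):71/30)
total length: 2047/30

FR,TXY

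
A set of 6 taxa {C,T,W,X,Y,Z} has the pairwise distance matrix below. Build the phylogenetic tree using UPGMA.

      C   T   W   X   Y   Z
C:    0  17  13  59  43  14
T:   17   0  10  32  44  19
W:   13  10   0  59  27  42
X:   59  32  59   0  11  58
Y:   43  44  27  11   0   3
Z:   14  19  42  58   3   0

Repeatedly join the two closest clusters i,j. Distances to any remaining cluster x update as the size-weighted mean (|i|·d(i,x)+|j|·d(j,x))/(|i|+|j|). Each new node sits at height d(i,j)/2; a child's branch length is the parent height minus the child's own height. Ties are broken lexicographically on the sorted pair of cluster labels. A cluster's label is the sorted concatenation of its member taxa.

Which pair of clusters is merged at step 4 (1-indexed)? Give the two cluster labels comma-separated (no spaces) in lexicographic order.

CTW,YZ

step 1: merge (Y,Z) at d=3; branch lengths Y→3/2, Z→3/2; new cluster YZ
  updated: d(C,YZ)=57/2, d(T,YZ)=63/2, d(W,YZ)=69/2, d(X,YZ)=69/2
step 2: merge (T,W) at d=10; branch lengths T→5, W→5; new cluster TW
  updated: d(C,TW)=15, d(TW,X)=91/2, d(TW,YZ)=33
step 3: merge (C,TW) at d=15; branch lengths C→15/2, TW→5/2; new cluster CTW
  updated: d(CTW,X)=50, d(CTW,YZ)=63/2
step 4: merge (CTW,YZ) at d=63/2; branch lengths CTW→33/4, YZ→57/4; new cluster CTWYZ
  updated: d(CTWYZ,X)=219/5
step 5: merge (CTWYZ,X) at d=219/5; branch lengths CTWYZ→123/20, X→219/10; new cluster CTWXYZ
final tree: (((C:15/2,(T:5,W:5):5/2):33/4,(Y:3/2,Z:3/2):57/4):123/20,X:219/10)
total length: 1471/20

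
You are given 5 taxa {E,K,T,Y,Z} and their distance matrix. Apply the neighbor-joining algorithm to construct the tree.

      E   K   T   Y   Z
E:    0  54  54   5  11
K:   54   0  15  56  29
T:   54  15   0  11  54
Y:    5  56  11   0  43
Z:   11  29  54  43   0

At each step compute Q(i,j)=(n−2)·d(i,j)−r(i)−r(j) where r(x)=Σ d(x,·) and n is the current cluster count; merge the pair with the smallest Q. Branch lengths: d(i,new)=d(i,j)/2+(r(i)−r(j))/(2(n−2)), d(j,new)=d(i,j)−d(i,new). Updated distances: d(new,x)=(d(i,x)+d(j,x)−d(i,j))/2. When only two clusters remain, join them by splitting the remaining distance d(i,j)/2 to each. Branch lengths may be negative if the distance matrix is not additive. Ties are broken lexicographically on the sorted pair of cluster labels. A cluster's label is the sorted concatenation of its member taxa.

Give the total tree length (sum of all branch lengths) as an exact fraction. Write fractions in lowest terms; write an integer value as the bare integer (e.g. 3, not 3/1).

525/8

iteration 1: select K,T (d=15, Q=-243); attach at lengths (65/6, 25/6); label the merged cluster KT
  updated: d(E,KT)=93/2, d(KT,Y)=26, d(KT,Z)=34
iteration 2: select E,Z (d=11, Q=-257/2); attach at lengths (-7/8, 95/8); label the merged cluster EZ
  updated: d(EZ,KT)=139/4, d(EZ,Y)=37/2
iteration 3: select EZ,KT (d=139/4, Q=-317/4); attach at lengths (109/8, 169/8); label the merged cluster EKTZ
  updated: d(EKTZ,Y)=39/8
iteration 4: select EKTZ,Y (d=39/8); attach at lengths (39/16, 39/16); label the merged cluster EKTYZ
final tree: (((E:-7/8,Z:95/8):109/8,(K:65/6,T:25/6):169/8):39/16,Y:39/16)
total length: 525/8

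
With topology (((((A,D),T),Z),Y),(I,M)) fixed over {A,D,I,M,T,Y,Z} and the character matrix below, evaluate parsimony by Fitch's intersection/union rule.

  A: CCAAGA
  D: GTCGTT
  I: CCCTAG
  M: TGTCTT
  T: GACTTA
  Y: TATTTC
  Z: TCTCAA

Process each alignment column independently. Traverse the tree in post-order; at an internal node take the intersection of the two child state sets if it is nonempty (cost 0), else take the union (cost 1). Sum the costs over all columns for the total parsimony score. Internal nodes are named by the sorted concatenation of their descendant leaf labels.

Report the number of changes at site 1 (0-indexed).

4

[col 0] AD: children A:{C}, D:{G} ∪→ {C,G}; cost 1
[col 0] ADT: children AD:{C,G}, T:{G} ∩→ {G}; cost 0
[col 0] ADTZ: children ADT:{G}, Z:{T} ∪→ {G,T}; cost 1
[col 0] ADTYZ: children ADTZ:{G,T}, Y:{T} ∩→ {T}; cost 0
[col 0] IM: children I:{C}, M:{T} ∪→ {C,T}; cost 1
[col 0] ADIMTYZ: children ADTYZ:{T}, IM:{C,T} ∩→ {T}; cost 0
[col 1] AD: children A:{C}, D:{T} ∪→ {C,T}; cost 1
[col 1] ADT: children AD:{C,T}, T:{A} ∪→ {A,C,T}; cost 1
[col 1] ADTZ: children ADT:{A,C,T}, Z:{C} ∩→ {C}; cost 0
[col 1] ADTYZ: children ADTZ:{C}, Y:{A} ∪→ {A,C}; cost 1
[col 1] IM: children I:{C}, M:{G} ∪→ {C,G}; cost 1
[col 1] ADIMTYZ: children ADTYZ:{A,C}, IM:{C,G} ∩→ {C}; cost 0
[col 2] AD: children A:{A}, D:{C} ∪→ {A,C}; cost 1
[col 2] ADT: children AD:{A,C}, T:{C} ∩→ {C}; cost 0
[col 2] ADTZ: children ADT:{C}, Z:{T} ∪→ {C,T}; cost 1
[col 2] ADTYZ: children ADTZ:{C,T}, Y:{T} ∩→ {T}; cost 0
[col 2] IM: children I:{C}, M:{T} ∪→ {C,T}; cost 1
[col 2] ADIMTYZ: children ADTYZ:{T}, IM:{C,T} ∩→ {T}; cost 0
[col 3] AD: children A:{A}, D:{G} ∪→ {A,G}; cost 1
[col 3] ADT: children AD:{A,G}, T:{T} ∪→ {A,G,T}; cost 1
[col 3] ADTZ: children ADT:{A,G,T}, Z:{C} ∪→ {A,C,G,T}; cost 1
[col 3] ADTYZ: children ADTZ:{A,C,G,T}, Y:{T} ∩→ {T}; cost 0
[col 3] IM: children I:{T}, M:{C} ∪→ {C,T}; cost 1
[col 3] ADIMTYZ: children ADTYZ:{T}, IM:{C,T} ∩→ {T}; cost 0
[col 4] AD: children A:{G}, D:{T} ∪→ {G,T}; cost 1
[col 4] ADT: children AD:{G,T}, T:{T} ∩→ {T}; cost 0
[col 4] ADTZ: children ADT:{T}, Z:{A} ∪→ {A,T}; cost 1
[col 4] ADTYZ: children ADTZ:{A,T}, Y:{T} ∩→ {T}; cost 0
[col 4] IM: children I:{A}, M:{T} ∪→ {A,T}; cost 1
[col 4] ADIMTYZ: children ADTYZ:{T}, IM:{A,T} ∩→ {T}; cost 0
[col 5] AD: children A:{A}, D:{T} ∪→ {A,T}; cost 1
[col 5] ADT: children AD:{A,T}, T:{A} ∩→ {A}; cost 0
[col 5] ADTZ: children ADT:{A}, Z:{A} ∩→ {A}; cost 0
[col 5] ADTYZ: children ADTZ:{A}, Y:{C} ∪→ {A,C}; cost 1
[col 5] IM: children I:{G}, M:{T} ∪→ {G,T}; cost 1
[col 5] ADIMTYZ: children ADTYZ:{A,C}, IM:{G,T} ∪→ {A,C,G,T}; cost 1
per-site changes: [3, 4, 3, 4, 3, 4]; total = 21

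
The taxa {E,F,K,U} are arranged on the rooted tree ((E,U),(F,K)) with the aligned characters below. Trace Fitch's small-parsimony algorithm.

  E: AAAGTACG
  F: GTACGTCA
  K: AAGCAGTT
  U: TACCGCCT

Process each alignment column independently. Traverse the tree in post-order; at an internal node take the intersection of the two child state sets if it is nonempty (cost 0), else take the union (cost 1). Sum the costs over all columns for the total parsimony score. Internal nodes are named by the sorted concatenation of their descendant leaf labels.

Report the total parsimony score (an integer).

EU@0: {A} ∪ {T} = {A,T} (union, +1)
FK@0: {G} ∪ {A} = {A,G} (union, +1)
EFKU@0: {A,T} ∩ {A,G} = {A} (intersection, +0)
EU@1: {A} ∩ {A} = {A} (intersection, +0)
FK@1: {T} ∪ {A} = {A,T} (union, +1)
EFKU@1: {A} ∩ {A,T} = {A} (intersection, +0)
EU@2: {A} ∪ {C} = {A,C} (union, +1)
FK@2: {A} ∪ {G} = {A,G} (union, +1)
EFKU@2: {A,C} ∩ {A,G} = {A} (intersection, +0)
EU@3: {G} ∪ {C} = {C,G} (union, +1)
FK@3: {C} ∩ {C} = {C} (intersection, +0)
EFKU@3: {C,G} ∩ {C} = {C} (intersection, +0)
EU@4: {T} ∪ {G} = {G,T} (union, +1)
FK@4: {G} ∪ {A} = {A,G} (union, +1)
EFKU@4: {G,T} ∩ {A,G} = {G} (intersection, +0)
EU@5: {A} ∪ {C} = {A,C} (union, +1)
FK@5: {T} ∪ {G} = {G,T} (union, +1)
EFKU@5: {A,C} ∪ {G,T} = {A,C,G,T} (union, +1)
EU@6: {C} ∩ {C} = {C} (intersection, +0)
FK@6: {C} ∪ {T} = {C,T} (union, +1)
EFKU@6: {C} ∩ {C,T} = {C} (intersection, +0)
EU@7: {G} ∪ {T} = {G,T} (union, +1)
FK@7: {A} ∪ {T} = {A,T} (union, +1)
EFKU@7: {G,T} ∩ {A,T} = {T} (intersection, +0)
per-site changes: [2, 1, 2, 1, 2, 3, 1, 2]; total = 14

14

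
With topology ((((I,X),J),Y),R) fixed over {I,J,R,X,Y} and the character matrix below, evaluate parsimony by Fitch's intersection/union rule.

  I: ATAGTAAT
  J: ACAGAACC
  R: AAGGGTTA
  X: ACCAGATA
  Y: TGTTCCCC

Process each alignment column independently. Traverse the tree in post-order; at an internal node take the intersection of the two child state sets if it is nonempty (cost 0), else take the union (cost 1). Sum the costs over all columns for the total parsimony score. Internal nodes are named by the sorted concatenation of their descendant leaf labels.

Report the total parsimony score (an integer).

IX@0: {A} ∩ {A} = {A} (intersection, +0)
IJX@0: {A} ∩ {A} = {A} (intersection, +0)
IJXY@0: {A} ∪ {T} = {A,T} (union, +1)
IJRXY@0: {A,T} ∩ {A} = {A} (intersection, +0)
IX@1: {T} ∪ {C} = {C,T} (union, +1)
IJX@1: {C,T} ∩ {C} = {C} (intersection, +0)
IJXY@1: {C} ∪ {G} = {C,G} (union, +1)
IJRXY@1: {C,G} ∪ {A} = {A,C,G} (union, +1)
IX@2: {A} ∪ {C} = {A,C} (union, +1)
IJX@2: {A,C} ∩ {A} = {A} (intersection, +0)
IJXY@2: {A} ∪ {T} = {A,T} (union, +1)
IJRXY@2: {A,T} ∪ {G} = {A,G,T} (union, +1)
IX@3: {G} ∪ {A} = {A,G} (union, +1)
IJX@3: {A,G} ∩ {G} = {G} (intersection, +0)
IJXY@3: {G} ∪ {T} = {G,T} (union, +1)
IJRXY@3: {G,T} ∩ {G} = {G} (intersection, +0)
IX@4: {T} ∪ {G} = {G,T} (union, +1)
IJX@4: {G,T} ∪ {A} = {A,G,T} (union, +1)
IJXY@4: {A,G,T} ∪ {C} = {A,C,G,T} (union, +1)
IJRXY@4: {A,C,G,T} ∩ {G} = {G} (intersection, +0)
IX@5: {A} ∩ {A} = {A} (intersection, +0)
IJX@5: {A} ∩ {A} = {A} (intersection, +0)
IJXY@5: {A} ∪ {C} = {A,C} (union, +1)
IJRXY@5: {A,C} ∪ {T} = {A,C,T} (union, +1)
IX@6: {A} ∪ {T} = {A,T} (union, +1)
IJX@6: {A,T} ∪ {C} = {A,C,T} (union, +1)
IJXY@6: {A,C,T} ∩ {C} = {C} (intersection, +0)
IJRXY@6: {C} ∪ {T} = {C,T} (union, +1)
IX@7: {T} ∪ {A} = {A,T} (union, +1)
IJX@7: {A,T} ∪ {C} = {A,C,T} (union, +1)
IJXY@7: {A,C,T} ∩ {C} = {C} (intersection, +0)
IJRXY@7: {C} ∪ {A} = {A,C} (union, +1)
per-site changes: [1, 3, 3, 2, 3, 2, 3, 3]; total = 20

20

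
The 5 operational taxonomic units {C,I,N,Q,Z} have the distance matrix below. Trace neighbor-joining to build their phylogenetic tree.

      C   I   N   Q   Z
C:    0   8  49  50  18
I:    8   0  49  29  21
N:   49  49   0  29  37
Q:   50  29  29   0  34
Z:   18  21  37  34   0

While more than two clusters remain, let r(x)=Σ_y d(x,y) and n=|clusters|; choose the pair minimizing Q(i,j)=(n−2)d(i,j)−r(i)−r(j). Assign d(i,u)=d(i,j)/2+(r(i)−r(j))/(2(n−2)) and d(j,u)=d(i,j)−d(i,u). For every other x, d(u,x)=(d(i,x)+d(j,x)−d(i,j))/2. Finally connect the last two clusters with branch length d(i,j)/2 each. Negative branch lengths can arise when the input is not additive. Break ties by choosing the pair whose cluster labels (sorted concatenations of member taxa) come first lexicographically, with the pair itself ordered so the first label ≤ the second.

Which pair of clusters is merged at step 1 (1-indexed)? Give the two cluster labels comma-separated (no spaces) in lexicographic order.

iteration 1: select N,Q (d=29, Q=-219); attach at lengths (109/6, 65/6); label the merged cluster NQ
  updated: d(C,NQ)=35, d(I,NQ)=49/2, d(NQ,Z)=21
iteration 2: select C,I (d=8, Q=-197/2); attach at lengths (47/8, 17/8); label the merged cluster CI
  updated: d(CI,NQ)=103/4, d(CI,Z)=31/2
iteration 3: select CI,NQ (d=103/4, Q=-249/4); attach at lengths (81/8, 125/8); label the merged cluster CINQ
  updated: d(CINQ,Z)=43/8
iteration 4: select CINQ,Z (d=43/8); attach at lengths (43/16, 43/16); label the merged cluster CINQZ
final tree: (((C:47/8,I:17/8):81/8,(N:109/6,Q:65/6):125/8):43/16,Z:43/16)
total length: 545/8

N,Q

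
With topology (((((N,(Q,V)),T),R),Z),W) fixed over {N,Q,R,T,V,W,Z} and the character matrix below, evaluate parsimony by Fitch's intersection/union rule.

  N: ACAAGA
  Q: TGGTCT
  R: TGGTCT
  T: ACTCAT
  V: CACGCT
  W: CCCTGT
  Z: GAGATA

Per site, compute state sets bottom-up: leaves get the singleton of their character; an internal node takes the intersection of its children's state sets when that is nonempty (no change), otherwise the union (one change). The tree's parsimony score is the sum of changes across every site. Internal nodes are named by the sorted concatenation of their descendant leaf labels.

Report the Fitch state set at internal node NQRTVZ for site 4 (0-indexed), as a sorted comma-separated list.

site 0, node QV: Q={T} ∪ V={C} → {C,T} (+1)
site 0, node NQV: N={A} ∪ QV={C,T} → {A,C,T} (+1)
site 0, node NQTV: NQV={A,C,T} ∩ T={A} → {A} (+0)
site 0, node NQRTV: NQTV={A} ∪ R={T} → {A,T} (+1)
site 0, node NQRTVZ: NQRTV={A,T} ∪ Z={G} → {A,G,T} (+1)
site 0, node NQRTVWZ: NQRTVZ={A,G,T} ∪ W={C} → {A,C,G,T} (+1)
site 1, node QV: Q={G} ∪ V={A} → {A,G} (+1)
site 1, node NQV: N={C} ∪ QV={A,G} → {A,C,G} (+1)
site 1, node NQTV: NQV={A,C,G} ∩ T={C} → {C} (+0)
site 1, node NQRTV: NQTV={C} ∪ R={G} → {C,G} (+1)
site 1, node NQRTVZ: NQRTV={C,G} ∪ Z={A} → {A,C,G} (+1)
site 1, node NQRTVWZ: NQRTVZ={A,C,G} ∩ W={C} → {C} (+0)
site 2, node QV: Q={G} ∪ V={C} → {C,G} (+1)
site 2, node NQV: N={A} ∪ QV={C,G} → {A,C,G} (+1)
site 2, node NQTV: NQV={A,C,G} ∪ T={T} → {A,C,G,T} (+1)
site 2, node NQRTV: NQTV={A,C,G,T} ∩ R={G} → {G} (+0)
site 2, node NQRTVZ: NQRTV={G} ∩ Z={G} → {G} (+0)
site 2, node NQRTVWZ: NQRTVZ={G} ∪ W={C} → {C,G} (+1)
site 3, node QV: Q={T} ∪ V={G} → {G,T} (+1)
site 3, node NQV: N={A} ∪ QV={G,T} → {A,G,T} (+1)
site 3, node NQTV: NQV={A,G,T} ∪ T={C} → {A,C,G,T} (+1)
site 3, node NQRTV: NQTV={A,C,G,T} ∩ R={T} → {T} (+0)
site 3, node NQRTVZ: NQRTV={T} ∪ Z={A} → {A,T} (+1)
site 3, node NQRTVWZ: NQRTVZ={A,T} ∩ W={T} → {T} (+0)
site 4, node QV: Q={C} ∩ V={C} → {C} (+0)
site 4, node NQV: N={G} ∪ QV={C} → {C,G} (+1)
site 4, node NQTV: NQV={C,G} ∪ T={A} → {A,C,G} (+1)
site 4, node NQRTV: NQTV={A,C,G} ∩ R={C} → {C} (+0)
site 4, node NQRTVZ: NQRTV={C} ∪ Z={T} → {C,T} (+1)
site 4, node NQRTVWZ: NQRTVZ={C,T} ∪ W={G} → {C,G,T} (+1)
site 5, node QV: Q={T} ∩ V={T} → {T} (+0)
site 5, node NQV: N={A} ∪ QV={T} → {A,T} (+1)
site 5, node NQTV: NQV={A,T} ∩ T={T} → {T} (+0)
site 5, node NQRTV: NQTV={T} ∩ R={T} → {T} (+0)
site 5, node NQRTVZ: NQRTV={T} ∪ Z={A} → {A,T} (+1)
site 5, node NQRTVWZ: NQRTVZ={A,T} ∩ W={T} → {T} (+0)
per-site changes: [5, 4, 4, 4, 4, 2]; total = 23

C,T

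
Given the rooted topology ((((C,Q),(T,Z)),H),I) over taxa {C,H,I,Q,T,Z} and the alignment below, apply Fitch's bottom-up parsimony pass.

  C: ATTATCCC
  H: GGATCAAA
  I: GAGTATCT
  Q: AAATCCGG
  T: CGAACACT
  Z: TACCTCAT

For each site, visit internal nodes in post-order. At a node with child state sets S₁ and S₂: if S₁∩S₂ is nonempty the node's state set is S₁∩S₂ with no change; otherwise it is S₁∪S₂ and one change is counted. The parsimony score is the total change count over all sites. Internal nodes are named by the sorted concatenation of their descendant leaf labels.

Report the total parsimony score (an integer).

site 0, node CQ: C={A} ∩ Q={A} → {A} (+0)
site 0, node TZ: T={C} ∪ Z={T} → {C,T} (+1)
site 0, node CQTZ: CQ={A} ∪ TZ={C,T} → {A,C,T} (+1)
site 0, node CHQTZ: CQTZ={A,C,T} ∪ H={G} → {A,C,G,T} (+1)
site 0, node CHIQTZ: CHQTZ={A,C,G,T} ∩ I={G} → {G} (+0)
site 1, node CQ: C={T} ∪ Q={A} → {A,T} (+1)
site 1, node TZ: T={G} ∪ Z={A} → {A,G} (+1)
site 1, node CQTZ: CQ={A,T} ∩ TZ={A,G} → {A} (+0)
site 1, node CHQTZ: CQTZ={A} ∪ H={G} → {A,G} (+1)
site 1, node CHIQTZ: CHQTZ={A,G} ∩ I={A} → {A} (+0)
site 2, node CQ: C={T} ∪ Q={A} → {A,T} (+1)
site 2, node TZ: T={A} ∪ Z={C} → {A,C} (+1)
site 2, node CQTZ: CQ={A,T} ∩ TZ={A,C} → {A} (+0)
site 2, node CHQTZ: CQTZ={A} ∩ H={A} → {A} (+0)
site 2, node CHIQTZ: CHQTZ={A} ∪ I={G} → {A,G} (+1)
site 3, node CQ: C={A} ∪ Q={T} → {A,T} (+1)
site 3, node TZ: T={A} ∪ Z={C} → {A,C} (+1)
site 3, node CQTZ: CQ={A,T} ∩ TZ={A,C} → {A} (+0)
site 3, node CHQTZ: CQTZ={A} ∪ H={T} → {A,T} (+1)
site 3, node CHIQTZ: CHQTZ={A,T} ∩ I={T} → {T} (+0)
site 4, node CQ: C={T} ∪ Q={C} → {C,T} (+1)
site 4, node TZ: T={C} ∪ Z={T} → {C,T} (+1)
site 4, node CQTZ: CQ={C,T} ∩ TZ={C,T} → {C,T} (+0)
site 4, node CHQTZ: CQTZ={C,T} ∩ H={C} → {C} (+0)
site 4, node CHIQTZ: CHQTZ={C} ∪ I={A} → {A,C} (+1)
site 5, node CQ: C={C} ∩ Q={C} → {C} (+0)
site 5, node TZ: T={A} ∪ Z={C} → {A,C} (+1)
site 5, node CQTZ: CQ={C} ∩ TZ={A,C} → {C} (+0)
site 5, node CHQTZ: CQTZ={C} ∪ H={A} → {A,C} (+1)
site 5, node CHIQTZ: CHQTZ={A,C} ∪ I={T} → {A,C,T} (+1)
site 6, node CQ: C={C} ∪ Q={G} → {C,G} (+1)
site 6, node TZ: T={C} ∪ Z={A} → {A,C} (+1)
site 6, node CQTZ: CQ={C,G} ∩ TZ={A,C} → {C} (+0)
site 6, node CHQTZ: CQTZ={C} ∪ H={A} → {A,C} (+1)
site 6, node CHIQTZ: CHQTZ={A,C} ∩ I={C} → {C} (+0)
site 7, node CQ: C={C} ∪ Q={G} → {C,G} (+1)
site 7, node TZ: T={T} ∩ Z={T} → {T} (+0)
site 7, node CQTZ: CQ={C,G} ∪ TZ={T} → {C,G,T} (+1)
site 7, node CHQTZ: CQTZ={C,G,T} ∪ H={A} → {A,C,G,T} (+1)
site 7, node CHIQTZ: CHQTZ={A,C,G,T} ∩ I={T} → {T} (+0)
per-site changes: [3, 3, 3, 3, 3, 3, 3, 3]; total = 24

24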